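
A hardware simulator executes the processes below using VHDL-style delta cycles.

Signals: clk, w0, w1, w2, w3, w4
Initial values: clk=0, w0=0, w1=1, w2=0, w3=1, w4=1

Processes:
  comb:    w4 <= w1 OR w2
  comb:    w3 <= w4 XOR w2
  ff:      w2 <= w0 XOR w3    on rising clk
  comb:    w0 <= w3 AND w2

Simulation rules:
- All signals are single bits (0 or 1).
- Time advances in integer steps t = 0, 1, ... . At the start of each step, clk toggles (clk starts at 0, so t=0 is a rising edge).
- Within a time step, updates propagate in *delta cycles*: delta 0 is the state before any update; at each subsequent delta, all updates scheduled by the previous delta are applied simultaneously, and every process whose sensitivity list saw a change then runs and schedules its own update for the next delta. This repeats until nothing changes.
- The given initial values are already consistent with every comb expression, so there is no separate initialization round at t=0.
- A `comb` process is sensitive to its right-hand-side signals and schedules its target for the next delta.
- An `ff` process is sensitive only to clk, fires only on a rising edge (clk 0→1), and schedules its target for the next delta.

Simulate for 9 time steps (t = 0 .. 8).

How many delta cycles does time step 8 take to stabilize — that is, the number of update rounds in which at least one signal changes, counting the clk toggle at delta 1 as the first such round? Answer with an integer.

t=0 Δ0: w4=1 w1=1 w0=0 clk=0 w3=1 w2=0
  Δ1: clk:0→1
  Δ2: w2:0→1
  Δ3: w0:0→1, w3:1→0
  Δ4: w0:1→0
  (4Δ to stable)
t=1 Δ0: w4=1 w1=1 w0=0 clk=1 w3=0 w2=1
  Δ1: clk:1→0
  (1Δ to stable)
t=2 Δ0: w4=1 w1=1 w0=0 clk=0 w3=0 w2=1
  Δ1: clk:0→1
  Δ2: w2:1→0
  Δ3: w3:0→1
  (3Δ to stable)
t=3 Δ0: w4=1 w1=1 w0=0 clk=1 w3=1 w2=0
  Δ1: clk:1→0
  (1Δ to stable)
t=4 Δ0: w4=1 w1=1 w0=0 clk=0 w3=1 w2=0
  Δ1: clk:0→1
  Δ2: w2:0→1
  Δ3: w0:0→1, w3:1→0
  Δ4: w0:1→0
  (4Δ to stable)
t=5 Δ0: w4=1 w1=1 w0=0 clk=1 w3=0 w2=1
  Δ1: clk:1→0
  (1Δ to stable)
t=6 Δ0: w4=1 w1=1 w0=0 clk=0 w3=0 w2=1
  Δ1: clk:0→1
  Δ2: w2:1→0
  Δ3: w3:0→1
  (3Δ to stable)
t=7 Δ0: w4=1 w1=1 w0=0 clk=1 w3=1 w2=0
  Δ1: clk:1→0
  (1Δ to stable)
t=8 Δ0: w4=1 w1=1 w0=0 clk=0 w3=1 w2=0
  Δ1: clk:0→1
  Δ2: w2:0→1
  Δ3: w0:0→1, w3:1→0
  Δ4: w0:1→0
  (4Δ to stable)

4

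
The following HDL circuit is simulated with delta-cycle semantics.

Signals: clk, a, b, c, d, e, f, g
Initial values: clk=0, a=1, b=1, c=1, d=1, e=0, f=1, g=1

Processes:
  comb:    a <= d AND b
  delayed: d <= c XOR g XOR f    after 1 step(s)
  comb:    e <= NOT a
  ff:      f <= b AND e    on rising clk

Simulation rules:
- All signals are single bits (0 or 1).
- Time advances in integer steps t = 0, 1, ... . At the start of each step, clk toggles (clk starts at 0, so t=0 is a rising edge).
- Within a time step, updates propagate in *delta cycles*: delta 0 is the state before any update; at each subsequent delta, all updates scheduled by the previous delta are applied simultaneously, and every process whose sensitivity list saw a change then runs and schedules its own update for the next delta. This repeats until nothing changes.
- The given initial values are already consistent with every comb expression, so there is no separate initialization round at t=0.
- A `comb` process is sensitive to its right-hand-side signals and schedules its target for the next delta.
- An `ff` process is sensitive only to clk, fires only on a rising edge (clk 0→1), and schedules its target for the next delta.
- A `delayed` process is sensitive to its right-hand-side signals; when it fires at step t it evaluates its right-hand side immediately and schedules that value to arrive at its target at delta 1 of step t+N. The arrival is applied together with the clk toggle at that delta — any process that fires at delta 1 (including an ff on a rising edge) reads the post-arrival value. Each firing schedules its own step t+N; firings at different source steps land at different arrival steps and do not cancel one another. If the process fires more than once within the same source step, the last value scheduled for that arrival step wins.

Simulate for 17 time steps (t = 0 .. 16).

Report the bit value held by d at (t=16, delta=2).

t0.Δ0 d=1 c=1 clk=0 a=1 g=1 e=0 f=1 b=1
t0.Δ1 d=1 c=1 clk=1 a=1 g=1 e=0 f=1 b=1
t0.Δ2 d=1 c=1 clk=1 a=1 g=1 e=0 f=0 b=1
t1.Δ0 d=1 c=1 clk=1 a=1 g=1 e=0 f=0 b=1
t1.Δ1 d=0 c=1 clk=0 a=1 g=1 e=0 f=0 b=1
t1.Δ2 d=0 c=1 clk=0 a=0 g=1 e=0 f=0 b=1
t1.Δ3 d=0 c=1 clk=0 a=0 g=1 e=1 f=0 b=1
t2.Δ0 d=0 c=1 clk=0 a=0 g=1 e=1 f=0 b=1
t2.Δ1 d=0 c=1 clk=1 a=0 g=1 e=1 f=0 b=1
t2.Δ2 d=0 c=1 clk=1 a=0 g=1 e=1 f=1 b=1
t3.Δ0 d=0 c=1 clk=1 a=0 g=1 e=1 f=1 b=1
t3.Δ1 d=1 c=1 clk=0 a=0 g=1 e=1 f=1 b=1
t3.Δ2 d=1 c=1 clk=0 a=1 g=1 e=1 f=1 b=1
t3.Δ3 d=1 c=1 clk=0 a=1 g=1 e=0 f=1 b=1
t4.Δ0 d=1 c=1 clk=0 a=1 g=1 e=0 f=1 b=1
t4.Δ1 d=1 c=1 clk=1 a=1 g=1 e=0 f=1 b=1
t4.Δ2 d=1 c=1 clk=1 a=1 g=1 e=0 f=0 b=1
t5.Δ0 d=1 c=1 clk=1 a=1 g=1 e=0 f=0 b=1
t5.Δ1 d=0 c=1 clk=0 a=1 g=1 e=0 f=0 b=1
t5.Δ2 d=0 c=1 clk=0 a=0 g=1 e=0 f=0 b=1
t5.Δ3 d=0 c=1 clk=0 a=0 g=1 e=1 f=0 b=1
t6.Δ0 d=0 c=1 clk=0 a=0 g=1 e=1 f=0 b=1
t6.Δ1 d=0 c=1 clk=1 a=0 g=1 e=1 f=0 b=1
t6.Δ2 d=0 c=1 clk=1 a=0 g=1 e=1 f=1 b=1
t7.Δ0 d=0 c=1 clk=1 a=0 g=1 e=1 f=1 b=1
t7.Δ1 d=1 c=1 clk=0 a=0 g=1 e=1 f=1 b=1
t7.Δ2 d=1 c=1 clk=0 a=1 g=1 e=1 f=1 b=1
t7.Δ3 d=1 c=1 clk=0 a=1 g=1 e=0 f=1 b=1
t8.Δ0 d=1 c=1 clk=0 a=1 g=1 e=0 f=1 b=1
t8.Δ1 d=1 c=1 clk=1 a=1 g=1 e=0 f=1 b=1
t8.Δ2 d=1 c=1 clk=1 a=1 g=1 e=0 f=0 b=1
t9.Δ0 d=1 c=1 clk=1 a=1 g=1 e=0 f=0 b=1
t9.Δ1 d=0 c=1 clk=0 a=1 g=1 e=0 f=0 b=1
t9.Δ2 d=0 c=1 clk=0 a=0 g=1 e=0 f=0 b=1
t9.Δ3 d=0 c=1 clk=0 a=0 g=1 e=1 f=0 b=1
t10.Δ0 d=0 c=1 clk=0 a=0 g=1 e=1 f=0 b=1
t10.Δ1 d=0 c=1 clk=1 a=0 g=1 e=1 f=0 b=1
t10.Δ2 d=0 c=1 clk=1 a=0 g=1 e=1 f=1 b=1
t11.Δ0 d=0 c=1 clk=1 a=0 g=1 e=1 f=1 b=1
t11.Δ1 d=1 c=1 clk=0 a=0 g=1 e=1 f=1 b=1
t11.Δ2 d=1 c=1 clk=0 a=1 g=1 e=1 f=1 b=1
t11.Δ3 d=1 c=1 clk=0 a=1 g=1 e=0 f=1 b=1
t12.Δ0 d=1 c=1 clk=0 a=1 g=1 e=0 f=1 b=1
t12.Δ1 d=1 c=1 clk=1 a=1 g=1 e=0 f=1 b=1
t12.Δ2 d=1 c=1 clk=1 a=1 g=1 e=0 f=0 b=1
t13.Δ0 d=1 c=1 clk=1 a=1 g=1 e=0 f=0 b=1
t13.Δ1 d=0 c=1 clk=0 a=1 g=1 e=0 f=0 b=1
t13.Δ2 d=0 c=1 clk=0 a=0 g=1 e=0 f=0 b=1
t13.Δ3 d=0 c=1 clk=0 a=0 g=1 e=1 f=0 b=1
t14.Δ0 d=0 c=1 clk=0 a=0 g=1 e=1 f=0 b=1
t14.Δ1 d=0 c=1 clk=1 a=0 g=1 e=1 f=0 b=1
t14.Δ2 d=0 c=1 clk=1 a=0 g=1 e=1 f=1 b=1
t15.Δ0 d=0 c=1 clk=1 a=0 g=1 e=1 f=1 b=1
t15.Δ1 d=1 c=1 clk=0 a=0 g=1 e=1 f=1 b=1
t15.Δ2 d=1 c=1 clk=0 a=1 g=1 e=1 f=1 b=1
t15.Δ3 d=1 c=1 clk=0 a=1 g=1 e=0 f=1 b=1
t16.Δ0 d=1 c=1 clk=0 a=1 g=1 e=0 f=1 b=1
t16.Δ1 d=1 c=1 clk=1 a=1 g=1 e=0 f=1 b=1
t16.Δ2 d=1 c=1 clk=1 a=1 g=1 e=0 f=0 b=1

1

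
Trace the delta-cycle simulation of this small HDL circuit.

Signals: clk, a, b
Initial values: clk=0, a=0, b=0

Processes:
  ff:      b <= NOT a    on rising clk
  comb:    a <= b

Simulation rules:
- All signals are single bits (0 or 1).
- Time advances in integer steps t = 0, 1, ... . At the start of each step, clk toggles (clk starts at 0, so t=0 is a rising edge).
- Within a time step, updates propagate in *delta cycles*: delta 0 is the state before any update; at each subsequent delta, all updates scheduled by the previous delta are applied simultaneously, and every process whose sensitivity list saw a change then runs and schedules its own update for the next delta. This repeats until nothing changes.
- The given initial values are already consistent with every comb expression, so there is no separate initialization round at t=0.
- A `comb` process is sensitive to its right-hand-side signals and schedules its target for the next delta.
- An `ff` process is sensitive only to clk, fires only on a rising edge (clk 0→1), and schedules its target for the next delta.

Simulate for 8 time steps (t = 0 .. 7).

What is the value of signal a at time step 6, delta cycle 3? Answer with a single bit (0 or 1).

0

t=0 Δ0: a=0 b=0 clk=0
  Δ1: clk:0→1
  Δ2: b:0→1
  Δ3: a:0→1
  (3Δ to stable)
t=1 Δ0: a=1 b=1 clk=1
  Δ1: clk:1→0
  (1Δ to stable)
t=2 Δ0: a=1 b=1 clk=0
  Δ1: clk:0→1
  Δ2: b:1→0
  Δ3: a:1→0
  (3Δ to stable)
t=3 Δ0: a=0 b=0 clk=1
  Δ1: clk:1→0
  (1Δ to stable)
t=4 Δ0: a=0 b=0 clk=0
  Δ1: clk:0→1
  Δ2: b:0→1
  Δ3: a:0→1
  (3Δ to stable)
t=5 Δ0: a=1 b=1 clk=1
  Δ1: clk:1→0
  (1Δ to stable)
t=6 Δ0: a=1 b=1 clk=0
  Δ1: clk:0→1
  Δ2: b:1→0
  Δ3: a:1→0
  (3Δ to stable)
t=7 Δ0: a=0 b=0 clk=1
  Δ1: clk:1→0
  (1Δ to stable)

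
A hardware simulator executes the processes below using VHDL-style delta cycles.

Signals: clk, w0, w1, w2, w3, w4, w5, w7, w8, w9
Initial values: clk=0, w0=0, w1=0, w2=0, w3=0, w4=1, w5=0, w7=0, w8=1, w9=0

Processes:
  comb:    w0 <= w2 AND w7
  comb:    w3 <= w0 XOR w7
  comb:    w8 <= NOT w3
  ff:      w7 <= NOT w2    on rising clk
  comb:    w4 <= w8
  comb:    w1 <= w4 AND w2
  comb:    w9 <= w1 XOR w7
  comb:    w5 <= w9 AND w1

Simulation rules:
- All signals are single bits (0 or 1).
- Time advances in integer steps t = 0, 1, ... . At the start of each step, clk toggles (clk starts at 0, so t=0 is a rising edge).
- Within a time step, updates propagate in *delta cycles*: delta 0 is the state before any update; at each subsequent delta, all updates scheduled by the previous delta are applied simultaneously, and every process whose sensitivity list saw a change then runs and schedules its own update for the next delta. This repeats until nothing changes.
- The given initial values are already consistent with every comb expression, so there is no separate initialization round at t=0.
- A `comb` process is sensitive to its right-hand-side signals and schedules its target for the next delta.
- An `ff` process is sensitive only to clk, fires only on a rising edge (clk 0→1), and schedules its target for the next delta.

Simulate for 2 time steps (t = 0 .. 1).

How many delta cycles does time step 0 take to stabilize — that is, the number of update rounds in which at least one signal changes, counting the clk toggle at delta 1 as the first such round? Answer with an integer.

t0.Δ0 clk=0 w9=0 w0=0 w4=1 w7=0 w3=0 w1=0 w5=0 w2=0 w8=1
t0.Δ1 clk=1 w9=0 w0=0 w4=1 w7=0 w3=0 w1=0 w5=0 w2=0 w8=1
t0.Δ2 clk=1 w9=0 w0=0 w4=1 w7=1 w3=0 w1=0 w5=0 w2=0 w8=1
t0.Δ3 clk=1 w9=1 w0=0 w4=1 w7=1 w3=1 w1=0 w5=0 w2=0 w8=1
t0.Δ4 clk=1 w9=1 w0=0 w4=1 w7=1 w3=1 w1=0 w5=0 w2=0 w8=0
t0.Δ5 clk=1 w9=1 w0=0 w4=0 w7=1 w3=1 w1=0 w5=0 w2=0 w8=0
t1.Δ0 clk=1 w9=1 w0=0 w4=0 w7=1 w3=1 w1=0 w5=0 w2=0 w8=0
t1.Δ1 clk=0 w9=1 w0=0 w4=0 w7=1 w3=1 w1=0 w5=0 w2=0 w8=0

5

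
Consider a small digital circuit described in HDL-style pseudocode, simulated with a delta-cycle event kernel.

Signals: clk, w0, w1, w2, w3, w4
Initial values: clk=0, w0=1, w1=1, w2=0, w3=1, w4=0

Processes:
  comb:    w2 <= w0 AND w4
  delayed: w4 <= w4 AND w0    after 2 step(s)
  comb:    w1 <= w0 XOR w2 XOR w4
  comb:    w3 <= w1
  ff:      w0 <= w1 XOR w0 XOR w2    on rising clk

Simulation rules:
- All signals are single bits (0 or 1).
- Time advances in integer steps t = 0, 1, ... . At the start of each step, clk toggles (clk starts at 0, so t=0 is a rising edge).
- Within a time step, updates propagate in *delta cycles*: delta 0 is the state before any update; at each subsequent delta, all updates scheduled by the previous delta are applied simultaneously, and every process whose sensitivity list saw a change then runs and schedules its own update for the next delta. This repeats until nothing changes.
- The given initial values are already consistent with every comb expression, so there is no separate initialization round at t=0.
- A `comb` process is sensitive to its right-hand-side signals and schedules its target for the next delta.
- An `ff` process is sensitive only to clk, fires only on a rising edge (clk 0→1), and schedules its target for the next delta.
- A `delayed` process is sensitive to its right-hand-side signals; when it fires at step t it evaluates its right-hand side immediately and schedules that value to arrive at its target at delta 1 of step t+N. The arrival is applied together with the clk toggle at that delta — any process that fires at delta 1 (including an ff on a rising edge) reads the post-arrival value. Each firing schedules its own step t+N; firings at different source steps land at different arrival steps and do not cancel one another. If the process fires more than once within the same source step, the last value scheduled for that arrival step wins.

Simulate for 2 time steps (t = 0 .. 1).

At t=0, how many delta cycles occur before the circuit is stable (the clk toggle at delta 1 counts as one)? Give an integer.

4

t=0 Δ0: w3=1 clk=0 w0=1 w1=1 w2=0 w4=0
  Δ1: clk:0→1
  Δ2: w0:1→0
  Δ3: w1:1→0
  Δ4: w3:1→0
  (4Δ to stable)
t=1 Δ0: w3=0 clk=1 w0=0 w1=0 w2=0 w4=0
  Δ1: clk:1→0
  (1Δ to stable)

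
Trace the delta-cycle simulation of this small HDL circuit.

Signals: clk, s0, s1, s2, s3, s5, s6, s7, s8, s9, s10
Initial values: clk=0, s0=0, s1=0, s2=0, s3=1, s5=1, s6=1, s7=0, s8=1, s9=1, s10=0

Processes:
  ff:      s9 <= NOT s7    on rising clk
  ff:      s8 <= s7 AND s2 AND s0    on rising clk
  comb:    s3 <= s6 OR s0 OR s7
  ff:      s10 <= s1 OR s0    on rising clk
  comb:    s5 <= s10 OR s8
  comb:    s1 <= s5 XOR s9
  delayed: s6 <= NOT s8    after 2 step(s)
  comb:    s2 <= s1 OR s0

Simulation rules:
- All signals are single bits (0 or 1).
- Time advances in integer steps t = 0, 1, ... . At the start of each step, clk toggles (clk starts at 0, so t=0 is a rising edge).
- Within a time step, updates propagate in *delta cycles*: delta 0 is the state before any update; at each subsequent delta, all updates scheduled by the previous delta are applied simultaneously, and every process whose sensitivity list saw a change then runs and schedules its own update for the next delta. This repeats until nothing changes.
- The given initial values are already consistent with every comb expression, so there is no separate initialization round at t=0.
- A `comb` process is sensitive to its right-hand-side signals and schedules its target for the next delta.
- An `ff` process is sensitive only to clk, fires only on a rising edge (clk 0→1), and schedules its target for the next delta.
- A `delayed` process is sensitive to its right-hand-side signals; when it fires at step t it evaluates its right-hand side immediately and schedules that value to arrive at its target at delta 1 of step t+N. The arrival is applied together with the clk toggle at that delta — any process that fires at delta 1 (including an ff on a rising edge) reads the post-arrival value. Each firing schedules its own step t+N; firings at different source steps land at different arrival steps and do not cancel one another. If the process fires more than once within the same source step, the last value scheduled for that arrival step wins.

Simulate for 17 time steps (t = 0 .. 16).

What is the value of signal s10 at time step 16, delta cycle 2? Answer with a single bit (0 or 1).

0

t=0 Δ0: s0=0 s3=1 s10=0 s6=1 s9=1 s2=0 s1=0 s8=1 clk=0 s5=1 s7=0
  Δ1: clk:0→1
  Δ2: s8:1→0
  Δ3: s5:1→0
  Δ4: s1:0→1
  Δ5: s2:0→1
  (5Δ to stable)
t=1 Δ0: s0=0 s3=1 s10=0 s6=1 s9=1 s2=1 s1=1 s8=0 clk=1 s5=0 s7=0
  Δ1: clk:1→0
  (1Δ to stable)
t=2 Δ0: s0=0 s3=1 s10=0 s6=1 s9=1 s2=1 s1=1 s8=0 clk=0 s5=0 s7=0
  Δ1: clk:0→1
  Δ2: s10:0→1
  Δ3: s5:0→1
  Δ4: s1:1→0
  Δ5: s2:1→0
  (5Δ to stable)
t=3 Δ0: s0=0 s3=1 s10=1 s6=1 s9=1 s2=0 s1=0 s8=0 clk=1 s5=1 s7=0
  Δ1: clk:1→0
  (1Δ to stable)
t=4 Δ0: s0=0 s3=1 s10=1 s6=1 s9=1 s2=0 s1=0 s8=0 clk=0 s5=1 s7=0
  Δ1: clk:0→1
  Δ2: s10:1→0
  Δ3: s5:1→0
  Δ4: s1:0→1
  Δ5: s2:0→1
  (5Δ to stable)
t=5 Δ0: s0=0 s3=1 s10=0 s6=1 s9=1 s2=1 s1=1 s8=0 clk=1 s5=0 s7=0
  Δ1: clk:1→0
  (1Δ to stable)
t=6 Δ0: s0=0 s3=1 s10=0 s6=1 s9=1 s2=1 s1=1 s8=0 clk=0 s5=0 s7=0
  Δ1: clk:0→1
  Δ2: s10:0→1
  Δ3: s5:0→1
  Δ4: s1:1→0
  Δ5: s2:1→0
  (5Δ to stable)
t=7 Δ0: s0=0 s3=1 s10=1 s6=1 s9=1 s2=0 s1=0 s8=0 clk=1 s5=1 s7=0
  Δ1: clk:1→0
  (1Δ to stable)
t=8 Δ0: s0=0 s3=1 s10=1 s6=1 s9=1 s2=0 s1=0 s8=0 clk=0 s5=1 s7=0
  Δ1: clk:0→1
  Δ2: s10:1→0
  Δ3: s5:1→0
  Δ4: s1:0→1
  Δ5: s2:0→1
  (5Δ to stable)
t=9 Δ0: s0=0 s3=1 s10=0 s6=1 s9=1 s2=1 s1=1 s8=0 clk=1 s5=0 s7=0
  Δ1: clk:1→0
  (1Δ to stable)
t=10 Δ0: s0=0 s3=1 s10=0 s6=1 s9=1 s2=1 s1=1 s8=0 clk=0 s5=0 s7=0
  Δ1: clk:0→1
  Δ2: s10:0→1
  Δ3: s5:0→1
  Δ4: s1:1→0
  Δ5: s2:1→0
  (5Δ to stable)
t=11 Δ0: s0=0 s3=1 s10=1 s6=1 s9=1 s2=0 s1=0 s8=0 clk=1 s5=1 s7=0
  Δ1: clk:1→0
  (1Δ to stable)
t=12 Δ0: s0=0 s3=1 s10=1 s6=1 s9=1 s2=0 s1=0 s8=0 clk=0 s5=1 s7=0
  Δ1: clk:0→1
  Δ2: s10:1→0
  Δ3: s5:1→0
  Δ4: s1:0→1
  Δ5: s2:0→1
  (5Δ to stable)
t=13 Δ0: s0=0 s3=1 s10=0 s6=1 s9=1 s2=1 s1=1 s8=0 clk=1 s5=0 s7=0
  Δ1: clk:1→0
  (1Δ to stable)
t=14 Δ0: s0=0 s3=1 s10=0 s6=1 s9=1 s2=1 s1=1 s8=0 clk=0 s5=0 s7=0
  Δ1: clk:0→1
  Δ2: s10:0→1
  Δ3: s5:0→1
  Δ4: s1:1→0
  Δ5: s2:1→0
  (5Δ to stable)
t=15 Δ0: s0=0 s3=1 s10=1 s6=1 s9=1 s2=0 s1=0 s8=0 clk=1 s5=1 s7=0
  Δ1: clk:1→0
  (1Δ to stable)
t=16 Δ0: s0=0 s3=1 s10=1 s6=1 s9=1 s2=0 s1=0 s8=0 clk=0 s5=1 s7=0
  Δ1: clk:0→1
  Δ2: s10:1→0
  Δ3: s5:1→0
  Δ4: s1:0→1
  Δ5: s2:0→1
  (5Δ to stable)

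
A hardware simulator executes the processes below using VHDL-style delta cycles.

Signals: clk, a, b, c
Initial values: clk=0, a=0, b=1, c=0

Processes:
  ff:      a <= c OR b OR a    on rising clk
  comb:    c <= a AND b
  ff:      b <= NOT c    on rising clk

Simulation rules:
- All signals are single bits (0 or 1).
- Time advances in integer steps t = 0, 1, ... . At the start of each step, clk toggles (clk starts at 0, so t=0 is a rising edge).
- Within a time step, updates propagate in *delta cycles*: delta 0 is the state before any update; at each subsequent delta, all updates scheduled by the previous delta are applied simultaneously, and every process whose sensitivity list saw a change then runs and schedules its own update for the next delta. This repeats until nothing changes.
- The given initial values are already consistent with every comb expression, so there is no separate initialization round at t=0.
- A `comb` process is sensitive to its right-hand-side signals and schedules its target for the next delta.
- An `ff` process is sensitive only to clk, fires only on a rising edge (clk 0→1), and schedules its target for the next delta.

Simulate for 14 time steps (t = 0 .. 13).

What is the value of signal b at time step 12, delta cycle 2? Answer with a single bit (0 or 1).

1

[bits: b,c,a,clk]
t=0: Δ0=1000 Δ1=1001 Δ2=1011 Δ3=1111 | 3Δ
t=1: Δ0=1111 Δ1=1110 | 1Δ
t=2: Δ0=1110 Δ1=1111 Δ2=0111 Δ3=0011 | 3Δ
t=3: Δ0=0011 Δ1=0010 | 1Δ
t=4: Δ0=0010 Δ1=0011 Δ2=1011 Δ3=1111 | 3Δ
t=5: Δ0=1111 Δ1=1110 | 1Δ
t=6: Δ0=1110 Δ1=1111 Δ2=0111 Δ3=0011 | 3Δ
t=7: Δ0=0011 Δ1=0010 | 1Δ
t=8: Δ0=0010 Δ1=0011 Δ2=1011 Δ3=1111 | 3Δ
t=9: Δ0=1111 Δ1=1110 | 1Δ
t=10: Δ0=1110 Δ1=1111 Δ2=0111 Δ3=0011 | 3Δ
t=11: Δ0=0011 Δ1=0010 | 1Δ
t=12: Δ0=0010 Δ1=0011 Δ2=1011 Δ3=1111 | 3Δ
t=13: Δ0=1111 Δ1=1110 | 1Δ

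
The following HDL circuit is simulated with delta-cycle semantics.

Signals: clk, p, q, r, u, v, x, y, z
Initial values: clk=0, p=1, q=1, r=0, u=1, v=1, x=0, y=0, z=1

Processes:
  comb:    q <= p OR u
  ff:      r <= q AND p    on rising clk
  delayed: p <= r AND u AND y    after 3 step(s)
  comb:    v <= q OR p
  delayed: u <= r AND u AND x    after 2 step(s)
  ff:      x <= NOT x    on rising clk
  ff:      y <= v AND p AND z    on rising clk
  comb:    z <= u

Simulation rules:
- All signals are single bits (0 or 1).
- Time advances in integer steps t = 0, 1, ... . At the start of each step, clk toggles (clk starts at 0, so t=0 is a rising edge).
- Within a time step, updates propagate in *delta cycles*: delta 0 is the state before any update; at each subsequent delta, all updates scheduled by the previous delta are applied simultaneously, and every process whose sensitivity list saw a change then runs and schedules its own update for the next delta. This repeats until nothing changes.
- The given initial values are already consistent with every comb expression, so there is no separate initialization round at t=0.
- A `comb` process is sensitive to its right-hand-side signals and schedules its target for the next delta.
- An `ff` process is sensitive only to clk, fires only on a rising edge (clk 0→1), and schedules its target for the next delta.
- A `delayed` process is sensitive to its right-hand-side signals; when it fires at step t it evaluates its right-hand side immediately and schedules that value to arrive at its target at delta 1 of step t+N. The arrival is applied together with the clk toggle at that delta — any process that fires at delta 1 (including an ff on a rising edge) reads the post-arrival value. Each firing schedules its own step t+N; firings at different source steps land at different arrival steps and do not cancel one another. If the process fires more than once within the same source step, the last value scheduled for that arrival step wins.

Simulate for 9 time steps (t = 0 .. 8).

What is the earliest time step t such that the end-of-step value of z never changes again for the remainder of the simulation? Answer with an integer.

t0.Δ0 q=1 y=0 u=1 z=1 v=1 clk=0 x=0 p=1 r=0
t0.Δ1 q=1 y=0 u=1 z=1 v=1 clk=1 x=0 p=1 r=0
t0.Δ2 q=1 y=1 u=1 z=1 v=1 clk=1 x=1 p=1 r=1
t1.Δ0 q=1 y=1 u=1 z=1 v=1 clk=1 x=1 p=1 r=1
t1.Δ1 q=1 y=1 u=1 z=1 v=1 clk=0 x=1 p=1 r=1
t2.Δ0 q=1 y=1 u=1 z=1 v=1 clk=0 x=1 p=1 r=1
t2.Δ1 q=1 y=1 u=1 z=1 v=1 clk=1 x=1 p=1 r=1
t2.Δ2 q=1 y=1 u=1 z=1 v=1 clk=1 x=0 p=1 r=1
t3.Δ0 q=1 y=1 u=1 z=1 v=1 clk=1 x=0 p=1 r=1
t3.Δ1 q=1 y=1 u=1 z=1 v=1 clk=0 x=0 p=1 r=1
t4.Δ0 q=1 y=1 u=1 z=1 v=1 clk=0 x=0 p=1 r=1
t4.Δ1 q=1 y=1 u=0 z=1 v=1 clk=1 x=0 p=1 r=1
t4.Δ2 q=1 y=1 u=0 z=0 v=1 clk=1 x=1 p=1 r=1
t5.Δ0 q=1 y=1 u=0 z=0 v=1 clk=1 x=1 p=1 r=1
t5.Δ1 q=1 y=1 u=0 z=0 v=1 clk=0 x=1 p=1 r=1
t6.Δ0 q=1 y=1 u=0 z=0 v=1 clk=0 x=1 p=1 r=1
t6.Δ1 q=1 y=1 u=0 z=0 v=1 clk=1 x=1 p=1 r=1
t6.Δ2 q=1 y=0 u=0 z=0 v=1 clk=1 x=0 p=1 r=1
t7.Δ0 q=1 y=0 u=0 z=0 v=1 clk=1 x=0 p=1 r=1
t7.Δ1 q=1 y=0 u=0 z=0 v=1 clk=0 x=0 p=0 r=1
t7.Δ2 q=0 y=0 u=0 z=0 v=1 clk=0 x=0 p=0 r=1
t7.Δ3 q=0 y=0 u=0 z=0 v=0 clk=0 x=0 p=0 r=1
t8.Δ0 q=0 y=0 u=0 z=0 v=0 clk=0 x=0 p=0 r=1
t8.Δ1 q=0 y=0 u=0 z=0 v=0 clk=1 x=0 p=0 r=1
t8.Δ2 q=0 y=0 u=0 z=0 v=0 clk=1 x=1 p=0 r=0

4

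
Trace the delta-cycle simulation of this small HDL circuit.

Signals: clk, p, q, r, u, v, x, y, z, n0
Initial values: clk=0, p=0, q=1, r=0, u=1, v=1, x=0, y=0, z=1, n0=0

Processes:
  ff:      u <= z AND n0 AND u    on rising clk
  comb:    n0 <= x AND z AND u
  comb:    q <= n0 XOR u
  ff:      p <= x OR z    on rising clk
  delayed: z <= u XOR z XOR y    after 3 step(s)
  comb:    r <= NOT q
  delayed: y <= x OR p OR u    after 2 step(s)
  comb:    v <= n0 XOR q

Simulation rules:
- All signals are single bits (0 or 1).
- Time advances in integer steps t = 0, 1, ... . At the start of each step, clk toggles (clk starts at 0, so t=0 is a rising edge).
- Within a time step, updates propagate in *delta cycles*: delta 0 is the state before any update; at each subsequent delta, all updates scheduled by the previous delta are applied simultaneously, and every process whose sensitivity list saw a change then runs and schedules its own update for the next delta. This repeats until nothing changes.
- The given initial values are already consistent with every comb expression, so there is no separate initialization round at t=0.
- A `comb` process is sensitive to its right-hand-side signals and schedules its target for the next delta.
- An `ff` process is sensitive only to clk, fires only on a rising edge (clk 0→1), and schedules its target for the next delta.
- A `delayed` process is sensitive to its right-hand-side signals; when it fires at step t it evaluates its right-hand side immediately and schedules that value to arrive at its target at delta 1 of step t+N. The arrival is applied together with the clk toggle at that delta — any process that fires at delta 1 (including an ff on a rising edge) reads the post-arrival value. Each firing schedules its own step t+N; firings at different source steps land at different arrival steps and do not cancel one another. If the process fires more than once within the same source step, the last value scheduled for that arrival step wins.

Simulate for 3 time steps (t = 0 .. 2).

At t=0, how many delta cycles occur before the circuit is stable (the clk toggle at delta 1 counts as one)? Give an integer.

4

[bits: z,u,p,v,clk,r,n0,y,q,x]
t=0: Δ0=1101000010 Δ1=1101100010 Δ2=1011100010 Δ3=1011100000 Δ4=1010110000 | 4Δ
t=1: Δ0=1010110000 Δ1=1010010000 | 1Δ
t=2: Δ0=1010010000 Δ1=1010110100 | 1Δ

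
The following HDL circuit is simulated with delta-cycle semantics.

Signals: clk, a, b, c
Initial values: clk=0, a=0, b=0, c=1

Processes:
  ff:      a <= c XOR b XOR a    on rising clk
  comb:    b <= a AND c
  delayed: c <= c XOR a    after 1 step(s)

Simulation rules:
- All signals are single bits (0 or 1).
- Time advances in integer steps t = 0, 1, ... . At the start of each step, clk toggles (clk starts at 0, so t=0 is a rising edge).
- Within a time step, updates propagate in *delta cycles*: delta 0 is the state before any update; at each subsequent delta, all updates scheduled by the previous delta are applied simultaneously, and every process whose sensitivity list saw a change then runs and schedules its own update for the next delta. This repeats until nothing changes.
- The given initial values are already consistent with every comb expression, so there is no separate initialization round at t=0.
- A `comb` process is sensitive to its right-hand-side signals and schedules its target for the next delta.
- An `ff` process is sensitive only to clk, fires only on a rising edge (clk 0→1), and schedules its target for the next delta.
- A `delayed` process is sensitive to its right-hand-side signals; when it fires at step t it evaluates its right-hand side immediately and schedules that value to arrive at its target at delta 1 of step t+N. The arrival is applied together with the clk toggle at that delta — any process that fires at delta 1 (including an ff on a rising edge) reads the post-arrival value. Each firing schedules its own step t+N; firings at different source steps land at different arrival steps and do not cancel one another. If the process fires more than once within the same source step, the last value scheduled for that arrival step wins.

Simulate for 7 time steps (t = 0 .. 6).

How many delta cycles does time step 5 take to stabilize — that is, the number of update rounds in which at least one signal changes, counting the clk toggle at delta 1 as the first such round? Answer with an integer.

t=0 Δ0: clk=0 a=0 c=1 b=0
  Δ1: clk:0→1
  Δ2: a:0→1
  Δ3: b:0→1
  (3Δ to stable)
t=1 Δ0: clk=1 a=1 c=1 b=1
  Δ1: clk:1→0, c:1→0
  Δ2: b:1→0
  (2Δ to stable)
t=2 Δ0: clk=0 a=1 c=0 b=0
  Δ1: clk:0→1, c:0→1
  Δ2: a:1→0, b:0→1
  Δ3: b:1→0
  (3Δ to stable)
t=3 Δ0: clk=1 a=0 c=1 b=0
  Δ1: clk:1→0
  (1Δ to stable)
t=4 Δ0: clk=0 a=0 c=1 b=0
  Δ1: clk:0→1
  Δ2: a:0→1
  Δ3: b:0→1
  (3Δ to stable)
t=5 Δ0: clk=1 a=1 c=1 b=1
  Δ1: clk:1→0, c:1→0
  Δ2: b:1→0
  (2Δ to stable)
t=6 Δ0: clk=0 a=1 c=0 b=0
  Δ1: clk:0→1, c:0→1
  Δ2: a:1→0, b:0→1
  Δ3: b:1→0
  (3Δ to stable)

2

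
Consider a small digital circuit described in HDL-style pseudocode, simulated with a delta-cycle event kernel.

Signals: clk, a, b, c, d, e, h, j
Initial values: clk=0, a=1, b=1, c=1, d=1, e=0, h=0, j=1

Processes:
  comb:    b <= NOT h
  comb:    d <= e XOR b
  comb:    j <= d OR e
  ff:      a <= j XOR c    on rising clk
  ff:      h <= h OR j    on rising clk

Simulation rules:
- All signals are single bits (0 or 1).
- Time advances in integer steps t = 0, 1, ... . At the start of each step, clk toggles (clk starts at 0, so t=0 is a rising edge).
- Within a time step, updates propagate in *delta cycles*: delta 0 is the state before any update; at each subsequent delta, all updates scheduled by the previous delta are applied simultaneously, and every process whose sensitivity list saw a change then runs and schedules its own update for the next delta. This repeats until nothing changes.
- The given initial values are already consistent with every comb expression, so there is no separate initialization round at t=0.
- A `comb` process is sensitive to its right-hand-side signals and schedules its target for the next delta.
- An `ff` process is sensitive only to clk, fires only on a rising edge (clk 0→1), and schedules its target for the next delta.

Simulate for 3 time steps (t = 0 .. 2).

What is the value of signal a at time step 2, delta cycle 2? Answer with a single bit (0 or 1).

1

t=0 Δ0: e=0 a=1 b=1 clk=0 c=1 j=1 h=0 d=1
  Δ1: clk:0→1
  Δ2: a:1→0, h:0→1
  Δ3: b:1→0
  Δ4: d:1→0
  Δ5: j:1→0
  (5Δ to stable)
t=1 Δ0: e=0 a=0 b=0 clk=1 c=1 j=0 h=1 d=0
  Δ1: clk:1→0
  (1Δ to stable)
t=2 Δ0: e=0 a=0 b=0 clk=0 c=1 j=0 h=1 d=0
  Δ1: clk:0→1
  Δ2: a:0→1
  (2Δ to stable)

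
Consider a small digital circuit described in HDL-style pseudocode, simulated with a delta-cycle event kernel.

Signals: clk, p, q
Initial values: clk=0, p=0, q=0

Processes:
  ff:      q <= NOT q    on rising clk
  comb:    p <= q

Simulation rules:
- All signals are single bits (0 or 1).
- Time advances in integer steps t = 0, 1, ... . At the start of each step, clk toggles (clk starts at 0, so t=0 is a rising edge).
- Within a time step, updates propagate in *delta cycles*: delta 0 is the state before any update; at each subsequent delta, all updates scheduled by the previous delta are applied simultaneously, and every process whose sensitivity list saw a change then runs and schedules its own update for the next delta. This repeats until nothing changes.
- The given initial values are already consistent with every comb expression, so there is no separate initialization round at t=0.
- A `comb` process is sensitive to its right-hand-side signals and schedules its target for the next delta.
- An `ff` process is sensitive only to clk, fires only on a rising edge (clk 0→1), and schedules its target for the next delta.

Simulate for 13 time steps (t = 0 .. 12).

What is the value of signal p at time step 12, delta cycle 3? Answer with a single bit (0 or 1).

[bits: q,p,clk]
t=0: Δ0=000 Δ1=001 Δ2=101 Δ3=111 | 3Δ
t=1: Δ0=111 Δ1=110 | 1Δ
t=2: Δ0=110 Δ1=111 Δ2=011 Δ3=001 | 3Δ
t=3: Δ0=001 Δ1=000 | 1Δ
t=4: Δ0=000 Δ1=001 Δ2=101 Δ3=111 | 3Δ
t=5: Δ0=111 Δ1=110 | 1Δ
t=6: Δ0=110 Δ1=111 Δ2=011 Δ3=001 | 3Δ
t=7: Δ0=001 Δ1=000 | 1Δ
t=8: Δ0=000 Δ1=001 Δ2=101 Δ3=111 | 3Δ
t=9: Δ0=111 Δ1=110 | 1Δ
t=10: Δ0=110 Δ1=111 Δ2=011 Δ3=001 | 3Δ
t=11: Δ0=001 Δ1=000 | 1Δ
t=12: Δ0=000 Δ1=001 Δ2=101 Δ3=111 | 3Δ

1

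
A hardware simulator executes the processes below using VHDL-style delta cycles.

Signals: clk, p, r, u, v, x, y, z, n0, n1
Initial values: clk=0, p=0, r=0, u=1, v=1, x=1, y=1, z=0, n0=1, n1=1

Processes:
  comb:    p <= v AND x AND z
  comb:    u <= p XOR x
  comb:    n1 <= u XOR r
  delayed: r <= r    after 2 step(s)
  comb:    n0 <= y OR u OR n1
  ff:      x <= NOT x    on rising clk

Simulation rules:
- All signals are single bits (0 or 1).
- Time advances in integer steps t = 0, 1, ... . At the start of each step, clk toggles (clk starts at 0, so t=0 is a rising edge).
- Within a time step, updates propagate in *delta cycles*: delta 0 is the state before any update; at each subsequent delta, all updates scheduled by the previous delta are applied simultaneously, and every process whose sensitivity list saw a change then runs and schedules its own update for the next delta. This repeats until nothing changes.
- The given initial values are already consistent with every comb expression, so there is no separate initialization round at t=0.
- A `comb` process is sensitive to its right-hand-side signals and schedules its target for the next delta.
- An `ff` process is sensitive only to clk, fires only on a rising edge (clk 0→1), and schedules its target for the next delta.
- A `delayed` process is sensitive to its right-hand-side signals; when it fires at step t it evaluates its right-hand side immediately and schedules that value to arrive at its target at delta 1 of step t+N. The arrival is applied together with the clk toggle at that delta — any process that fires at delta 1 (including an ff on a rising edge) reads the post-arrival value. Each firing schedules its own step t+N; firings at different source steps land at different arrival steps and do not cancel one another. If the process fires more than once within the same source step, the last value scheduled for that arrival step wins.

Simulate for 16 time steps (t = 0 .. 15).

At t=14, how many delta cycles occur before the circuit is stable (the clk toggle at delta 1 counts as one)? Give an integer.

4

t0.Δ0 y=1 v=1 r=0 p=0 z=0 n1=1 clk=0 x=1 n0=1 u=1
t0.Δ1 y=1 v=1 r=0 p=0 z=0 n1=1 clk=1 x=1 n0=1 u=1
t0.Δ2 y=1 v=1 r=0 p=0 z=0 n1=1 clk=1 x=0 n0=1 u=1
t0.Δ3 y=1 v=1 r=0 p=0 z=0 n1=1 clk=1 x=0 n0=1 u=0
t0.Δ4 y=1 v=1 r=0 p=0 z=0 n1=0 clk=1 x=0 n0=1 u=0
t1.Δ0 y=1 v=1 r=0 p=0 z=0 n1=0 clk=1 x=0 n0=1 u=0
t1.Δ1 y=1 v=1 r=0 p=0 z=0 n1=0 clk=0 x=0 n0=1 u=0
t2.Δ0 y=1 v=1 r=0 p=0 z=0 n1=0 clk=0 x=0 n0=1 u=0
t2.Δ1 y=1 v=1 r=0 p=0 z=0 n1=0 clk=1 x=0 n0=1 u=0
t2.Δ2 y=1 v=1 r=0 p=0 z=0 n1=0 clk=1 x=1 n0=1 u=0
t2.Δ3 y=1 v=1 r=0 p=0 z=0 n1=0 clk=1 x=1 n0=1 u=1
t2.Δ4 y=1 v=1 r=0 p=0 z=0 n1=1 clk=1 x=1 n0=1 u=1
t3.Δ0 y=1 v=1 r=0 p=0 z=0 n1=1 clk=1 x=1 n0=1 u=1
t3.Δ1 y=1 v=1 r=0 p=0 z=0 n1=1 clk=0 x=1 n0=1 u=1
t4.Δ0 y=1 v=1 r=0 p=0 z=0 n1=1 clk=0 x=1 n0=1 u=1
t4.Δ1 y=1 v=1 r=0 p=0 z=0 n1=1 clk=1 x=1 n0=1 u=1
t4.Δ2 y=1 v=1 r=0 p=0 z=0 n1=1 clk=1 x=0 n0=1 u=1
t4.Δ3 y=1 v=1 r=0 p=0 z=0 n1=1 clk=1 x=0 n0=1 u=0
t4.Δ4 y=1 v=1 r=0 p=0 z=0 n1=0 clk=1 x=0 n0=1 u=0
t5.Δ0 y=1 v=1 r=0 p=0 z=0 n1=0 clk=1 x=0 n0=1 u=0
t5.Δ1 y=1 v=1 r=0 p=0 z=0 n1=0 clk=0 x=0 n0=1 u=0
t6.Δ0 y=1 v=1 r=0 p=0 z=0 n1=0 clk=0 x=0 n0=1 u=0
t6.Δ1 y=1 v=1 r=0 p=0 z=0 n1=0 clk=1 x=0 n0=1 u=0
t6.Δ2 y=1 v=1 r=0 p=0 z=0 n1=0 clk=1 x=1 n0=1 u=0
t6.Δ3 y=1 v=1 r=0 p=0 z=0 n1=0 clk=1 x=1 n0=1 u=1
t6.Δ4 y=1 v=1 r=0 p=0 z=0 n1=1 clk=1 x=1 n0=1 u=1
t7.Δ0 y=1 v=1 r=0 p=0 z=0 n1=1 clk=1 x=1 n0=1 u=1
t7.Δ1 y=1 v=1 r=0 p=0 z=0 n1=1 clk=0 x=1 n0=1 u=1
t8.Δ0 y=1 v=1 r=0 p=0 z=0 n1=1 clk=0 x=1 n0=1 u=1
t8.Δ1 y=1 v=1 r=0 p=0 z=0 n1=1 clk=1 x=1 n0=1 u=1
t8.Δ2 y=1 v=1 r=0 p=0 z=0 n1=1 clk=1 x=0 n0=1 u=1
t8.Δ3 y=1 v=1 r=0 p=0 z=0 n1=1 clk=1 x=0 n0=1 u=0
t8.Δ4 y=1 v=1 r=0 p=0 z=0 n1=0 clk=1 x=0 n0=1 u=0
t9.Δ0 y=1 v=1 r=0 p=0 z=0 n1=0 clk=1 x=0 n0=1 u=0
t9.Δ1 y=1 v=1 r=0 p=0 z=0 n1=0 clk=0 x=0 n0=1 u=0
t10.Δ0 y=1 v=1 r=0 p=0 z=0 n1=0 clk=0 x=0 n0=1 u=0
t10.Δ1 y=1 v=1 r=0 p=0 z=0 n1=0 clk=1 x=0 n0=1 u=0
t10.Δ2 y=1 v=1 r=0 p=0 z=0 n1=0 clk=1 x=1 n0=1 u=0
t10.Δ3 y=1 v=1 r=0 p=0 z=0 n1=0 clk=1 x=1 n0=1 u=1
t10.Δ4 y=1 v=1 r=0 p=0 z=0 n1=1 clk=1 x=1 n0=1 u=1
t11.Δ0 y=1 v=1 r=0 p=0 z=0 n1=1 clk=1 x=1 n0=1 u=1
t11.Δ1 y=1 v=1 r=0 p=0 z=0 n1=1 clk=0 x=1 n0=1 u=1
t12.Δ0 y=1 v=1 r=0 p=0 z=0 n1=1 clk=0 x=1 n0=1 u=1
t12.Δ1 y=1 v=1 r=0 p=0 z=0 n1=1 clk=1 x=1 n0=1 u=1
t12.Δ2 y=1 v=1 r=0 p=0 z=0 n1=1 clk=1 x=0 n0=1 u=1
t12.Δ3 y=1 v=1 r=0 p=0 z=0 n1=1 clk=1 x=0 n0=1 u=0
t12.Δ4 y=1 v=1 r=0 p=0 z=0 n1=0 clk=1 x=0 n0=1 u=0
t13.Δ0 y=1 v=1 r=0 p=0 z=0 n1=0 clk=1 x=0 n0=1 u=0
t13.Δ1 y=1 v=1 r=0 p=0 z=0 n1=0 clk=0 x=0 n0=1 u=0
t14.Δ0 y=1 v=1 r=0 p=0 z=0 n1=0 clk=0 x=0 n0=1 u=0
t14.Δ1 y=1 v=1 r=0 p=0 z=0 n1=0 clk=1 x=0 n0=1 u=0
t14.Δ2 y=1 v=1 r=0 p=0 z=0 n1=0 clk=1 x=1 n0=1 u=0
t14.Δ3 y=1 v=1 r=0 p=0 z=0 n1=0 clk=1 x=1 n0=1 u=1
t14.Δ4 y=1 v=1 r=0 p=0 z=0 n1=1 clk=1 x=1 n0=1 u=1
t15.Δ0 y=1 v=1 r=0 p=0 z=0 n1=1 clk=1 x=1 n0=1 u=1
t15.Δ1 y=1 v=1 r=0 p=0 z=0 n1=1 clk=0 x=1 n0=1 u=1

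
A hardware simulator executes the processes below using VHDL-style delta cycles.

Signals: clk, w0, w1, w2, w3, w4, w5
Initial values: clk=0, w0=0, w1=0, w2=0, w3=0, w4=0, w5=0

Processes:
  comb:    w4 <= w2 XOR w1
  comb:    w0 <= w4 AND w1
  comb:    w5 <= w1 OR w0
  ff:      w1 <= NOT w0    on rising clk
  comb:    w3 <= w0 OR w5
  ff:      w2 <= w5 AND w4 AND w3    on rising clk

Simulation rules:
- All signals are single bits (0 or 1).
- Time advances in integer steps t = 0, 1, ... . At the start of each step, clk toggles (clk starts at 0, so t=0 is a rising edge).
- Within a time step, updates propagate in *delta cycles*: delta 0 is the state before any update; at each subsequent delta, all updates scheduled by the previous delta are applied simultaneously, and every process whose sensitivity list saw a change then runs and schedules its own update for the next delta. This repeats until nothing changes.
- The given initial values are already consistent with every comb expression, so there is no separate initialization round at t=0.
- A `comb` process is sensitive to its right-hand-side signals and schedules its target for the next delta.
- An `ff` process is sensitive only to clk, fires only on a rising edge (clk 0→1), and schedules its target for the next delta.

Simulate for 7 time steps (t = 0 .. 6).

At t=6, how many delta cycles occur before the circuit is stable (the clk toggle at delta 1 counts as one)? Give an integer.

5

t0.Δ0 w5=0 w0=0 w4=0 w1=0 w3=0 clk=0 w2=0
t0.Δ1 w5=0 w0=0 w4=0 w1=0 w3=0 clk=1 w2=0
t0.Δ2 w5=0 w0=0 w4=0 w1=1 w3=0 clk=1 w2=0
t0.Δ3 w5=1 w0=0 w4=1 w1=1 w3=0 clk=1 w2=0
t0.Δ4 w5=1 w0=1 w4=1 w1=1 w3=1 clk=1 w2=0
t1.Δ0 w5=1 w0=1 w4=1 w1=1 w3=1 clk=1 w2=0
t1.Δ1 w5=1 w0=1 w4=1 w1=1 w3=1 clk=0 w2=0
t2.Δ0 w5=1 w0=1 w4=1 w1=1 w3=1 clk=0 w2=0
t2.Δ1 w5=1 w0=1 w4=1 w1=1 w3=1 clk=1 w2=0
t2.Δ2 w5=1 w0=1 w4=1 w1=0 w3=1 clk=1 w2=1
t2.Δ3 w5=1 w0=0 w4=1 w1=0 w3=1 clk=1 w2=1
t2.Δ4 w5=0 w0=0 w4=1 w1=0 w3=1 clk=1 w2=1
t2.Δ5 w5=0 w0=0 w4=1 w1=0 w3=0 clk=1 w2=1
t3.Δ0 w5=0 w0=0 w4=1 w1=0 w3=0 clk=1 w2=1
t3.Δ1 w5=0 w0=0 w4=1 w1=0 w3=0 clk=0 w2=1
t4.Δ0 w5=0 w0=0 w4=1 w1=0 w3=0 clk=0 w2=1
t4.Δ1 w5=0 w0=0 w4=1 w1=0 w3=0 clk=1 w2=1
t4.Δ2 w5=0 w0=0 w4=1 w1=1 w3=0 clk=1 w2=0
t4.Δ3 w5=1 w0=1 w4=1 w1=1 w3=0 clk=1 w2=0
t4.Δ4 w5=1 w0=1 w4=1 w1=1 w3=1 clk=1 w2=0
t5.Δ0 w5=1 w0=1 w4=1 w1=1 w3=1 clk=1 w2=0
t5.Δ1 w5=1 w0=1 w4=1 w1=1 w3=1 clk=0 w2=0
t6.Δ0 w5=1 w0=1 w4=1 w1=1 w3=1 clk=0 w2=0
t6.Δ1 w5=1 w0=1 w4=1 w1=1 w3=1 clk=1 w2=0
t6.Δ2 w5=1 w0=1 w4=1 w1=0 w3=1 clk=1 w2=1
t6.Δ3 w5=1 w0=0 w4=1 w1=0 w3=1 clk=1 w2=1
t6.Δ4 w5=0 w0=0 w4=1 w1=0 w3=1 clk=1 w2=1
t6.Δ5 w5=0 w0=0 w4=1 w1=0 w3=0 clk=1 w2=1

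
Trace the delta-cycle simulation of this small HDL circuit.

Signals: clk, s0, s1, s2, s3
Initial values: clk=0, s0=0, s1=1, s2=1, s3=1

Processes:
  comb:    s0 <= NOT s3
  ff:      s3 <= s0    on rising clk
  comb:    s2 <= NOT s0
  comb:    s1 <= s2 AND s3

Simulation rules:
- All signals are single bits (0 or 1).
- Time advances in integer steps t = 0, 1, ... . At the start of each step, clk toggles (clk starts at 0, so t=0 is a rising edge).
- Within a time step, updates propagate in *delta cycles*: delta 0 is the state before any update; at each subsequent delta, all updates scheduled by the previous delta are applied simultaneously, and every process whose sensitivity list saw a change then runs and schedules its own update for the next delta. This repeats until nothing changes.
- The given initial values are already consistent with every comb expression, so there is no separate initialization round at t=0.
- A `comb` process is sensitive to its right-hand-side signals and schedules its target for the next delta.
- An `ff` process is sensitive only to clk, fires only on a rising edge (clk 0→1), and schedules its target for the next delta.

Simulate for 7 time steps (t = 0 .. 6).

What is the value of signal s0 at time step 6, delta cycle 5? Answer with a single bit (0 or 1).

0

t=0 Δ0: clk=0 s3=1 s1=1 s0=0 s2=1
  Δ1: clk:0→1
  Δ2: s3:1→0
  Δ3: s1:1→0, s0:0→1
  Δ4: s2:1→0
  (4Δ to stable)
t=1 Δ0: clk=1 s3=0 s1=0 s0=1 s2=0
  Δ1: clk:1→0
  (1Δ to stable)
t=2 Δ0: clk=0 s3=0 s1=0 s0=1 s2=0
  Δ1: clk:0→1
  Δ2: s3:0→1
  Δ3: s0:1→0
  Δ4: s2:0→1
  Δ5: s1:0→1
  (5Δ to stable)
t=3 Δ0: clk=1 s3=1 s1=1 s0=0 s2=1
  Δ1: clk:1→0
  (1Δ to stable)
t=4 Δ0: clk=0 s3=1 s1=1 s0=0 s2=1
  Δ1: clk:0→1
  Δ2: s3:1→0
  Δ3: s1:1→0, s0:0→1
  Δ4: s2:1→0
  (4Δ to stable)
t=5 Δ0: clk=1 s3=0 s1=0 s0=1 s2=0
  Δ1: clk:1→0
  (1Δ to stable)
t=6 Δ0: clk=0 s3=0 s1=0 s0=1 s2=0
  Δ1: clk:0→1
  Δ2: s3:0→1
  Δ3: s0:1→0
  Δ4: s2:0→1
  Δ5: s1:0→1
  (5Δ to stable)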